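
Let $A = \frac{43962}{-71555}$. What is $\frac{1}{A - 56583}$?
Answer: $- \frac{71555}{4048840527} \approx -1.7673 \cdot 10^{-5}$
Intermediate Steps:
$A = - \frac{43962}{71555}$ ($A = 43962 \left(- \frac{1}{71555}\right) = - \frac{43962}{71555} \approx -0.61438$)
$\frac{1}{A - 56583} = \frac{1}{- \frac{43962}{71555} - 56583} = \frac{1}{- \frac{4048840527}{71555}} = - \frac{71555}{4048840527}$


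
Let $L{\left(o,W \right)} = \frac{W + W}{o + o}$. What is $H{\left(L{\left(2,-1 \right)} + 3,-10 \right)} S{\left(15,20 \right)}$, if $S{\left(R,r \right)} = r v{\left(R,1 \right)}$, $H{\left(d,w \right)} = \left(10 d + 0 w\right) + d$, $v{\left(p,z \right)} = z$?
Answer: $550$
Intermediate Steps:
$L{\left(o,W \right)} = \frac{W}{o}$ ($L{\left(o,W \right)} = \frac{2 W}{2 o} = 2 W \frac{1}{2 o} = \frac{W}{o}$)
$H{\left(d,w \right)} = 11 d$ ($H{\left(d,w \right)} = \left(10 d + 0\right) + d = 10 d + d = 11 d$)
$S{\left(R,r \right)} = r$ ($S{\left(R,r \right)} = r 1 = r$)
$H{\left(L{\left(2,-1 \right)} + 3,-10 \right)} S{\left(15,20 \right)} = 11 \left(- \frac{1}{2} + 3\right) 20 = 11 \cdot \frac{5}{2} \cdot 20 = \frac{55}{2} \cdot 20 = 550$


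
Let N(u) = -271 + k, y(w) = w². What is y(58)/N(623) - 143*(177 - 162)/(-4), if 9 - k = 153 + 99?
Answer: 544537/1028 ≈ 529.71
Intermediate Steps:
k = -243 (k = 9 - (153 + 99) = 9 - 1*252 = 9 - 252 = -243)
N(u) = -514 (N(u) = -271 - 243 = -514)
y(58)/N(623) - 143*(177 - 162)/(-4) = 58²/(-514) - 143*(177 - 162)/(-4) = 3364*(-1/514) - 143*15*(-¼) = -1682/257 - 2145*(-¼) = -1682/257 + 2145/4 = 544537/1028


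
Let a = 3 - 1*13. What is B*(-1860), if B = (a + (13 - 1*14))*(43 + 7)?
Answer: 1023000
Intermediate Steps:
a = -10 (a = 3 - 13 = -10)
B = -550 (B = (-10 + (13 - 1*14))*(43 + 7) = (-10 + (13 - 14))*50 = (-10 - 1)*50 = -11*50 = -550)
B*(-1860) = -550*(-1860) = 1023000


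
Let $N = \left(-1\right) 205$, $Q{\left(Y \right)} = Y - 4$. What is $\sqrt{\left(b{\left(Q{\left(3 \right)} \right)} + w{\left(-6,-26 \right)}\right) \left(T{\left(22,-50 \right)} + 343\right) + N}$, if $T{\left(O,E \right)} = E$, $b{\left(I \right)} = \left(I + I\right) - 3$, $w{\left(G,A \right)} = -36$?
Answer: $i \sqrt{12218} \approx 110.54 i$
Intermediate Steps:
$Q{\left(Y \right)} = -4 + Y$
$b{\left(I \right)} = -3 + 2 I$ ($b{\left(I \right)} = 2 I - 3 = -3 + 2 I$)
$N = -205$
$\sqrt{\left(b{\left(Q{\left(3 \right)} \right)} + w{\left(-6,-26 \right)}\right) \left(T{\left(22,-50 \right)} + 343\right) + N} = \sqrt{\left(\left(-3 + 2 \left(-4 + 3\right)\right) - 36\right) \left(-50 + 343\right) - 205} = \sqrt{\left(\left(-3 + 2 \left(-1\right)\right) - 36\right) 293 - 205} = \sqrt{\left(\left(-3 - 2\right) - 36\right) 293 - 205} = \sqrt{\left(-5 - 36\right) 293 - 205} = \sqrt{\left(-41\right) 293 - 205} = \sqrt{-12013 - 205} = \sqrt{-12218} = i \sqrt{12218}$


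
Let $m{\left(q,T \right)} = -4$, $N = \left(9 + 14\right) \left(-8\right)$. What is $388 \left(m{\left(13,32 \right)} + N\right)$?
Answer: $-72944$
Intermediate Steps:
$N = -184$ ($N = 23 \left(-8\right) = -184$)
$388 \left(m{\left(13,32 \right)} + N\right) = 388 \left(-4 - 184\right) = 388 \left(-188\right) = -72944$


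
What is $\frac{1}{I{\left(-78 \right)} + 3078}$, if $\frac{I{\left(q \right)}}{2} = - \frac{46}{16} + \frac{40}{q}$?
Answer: $\frac{156}{479111} \approx 0.0003256$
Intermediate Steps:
$I{\left(q \right)} = - \frac{23}{4} + \frac{80}{q}$ ($I{\left(q \right)} = 2 \left(- \frac{46}{16} + \frac{40}{q}\right) = 2 \left(\left(-46\right) \frac{1}{16} + \frac{40}{q}\right) = 2 \left(- \frac{23}{8} + \frac{40}{q}\right) = - \frac{23}{4} + \frac{80}{q}$)
$\frac{1}{I{\left(-78 \right)} + 3078} = \frac{1}{\left(- \frac{23}{4} + \frac{80}{-78}\right) + 3078} = \frac{1}{\left(- \frac{23}{4} + 80 \left(- \frac{1}{78}\right)\right) + 3078} = \frac{1}{\left(- \frac{23}{4} - \frac{40}{39}\right) + 3078} = \frac{1}{- \frac{1057}{156} + 3078} = \frac{1}{\frac{479111}{156}} = \frac{156}{479111}$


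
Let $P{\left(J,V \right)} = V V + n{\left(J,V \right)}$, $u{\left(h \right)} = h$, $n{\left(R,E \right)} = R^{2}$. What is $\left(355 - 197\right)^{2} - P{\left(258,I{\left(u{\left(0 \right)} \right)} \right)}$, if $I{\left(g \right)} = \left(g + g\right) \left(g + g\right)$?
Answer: $-41600$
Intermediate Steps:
$I{\left(g \right)} = 4 g^{2}$ ($I{\left(g \right)} = 2 g 2 g = 4 g^{2}$)
$P{\left(J,V \right)} = J^{2} + V^{2}$ ($P{\left(J,V \right)} = V V + J^{2} = V^{2} + J^{2} = J^{2} + V^{2}$)
$\left(355 - 197\right)^{2} - P{\left(258,I{\left(u{\left(0 \right)} \right)} \right)} = \left(355 - 197\right)^{2} - \left(258^{2} + \left(4 \cdot 0^{2}\right)^{2}\right) = 158^{2} - \left(66564 + \left(4 \cdot 0\right)^{2}\right) = 24964 - \left(66564 + 0^{2}\right) = 24964 - \left(66564 + 0\right) = 24964 - 66564 = -41600$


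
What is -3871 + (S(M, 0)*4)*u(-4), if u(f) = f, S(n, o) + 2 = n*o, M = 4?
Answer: -3839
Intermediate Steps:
S(n, o) = -2 + n*o
-3871 + (S(M, 0)*4)*u(-4) = -3871 + ((-2 + 4*0)*4)*(-4) = -3871 + ((-2 + 0)*4)*(-4) = -3871 - 2*4*(-4) = -3871 - 8*(-4) = -3871 + 32 = -3839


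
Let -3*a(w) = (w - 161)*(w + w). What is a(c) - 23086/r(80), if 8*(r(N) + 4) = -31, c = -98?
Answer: -125908/9 ≈ -13990.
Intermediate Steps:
a(w) = -2*w*(-161 + w)/3 (a(w) = -(w - 161)*(w + w)/3 = -(-161 + w)*2*w/3 = -2*w*(-161 + w)/3)
r(N) = -63/8 (r(N) = -4 + (1/8)*(-31) = -4 - 31/8 = -63/8)
a(c) - 23086/r(80) = (2/3)*(-98)*(161 - 1*(-98)) - 23086/(-63/8) = (2/3)*(-98)*(161 + 98) - 23086*(-8)/63 = (2/3)*(-98)*259 - 1*(-26384/9) = -50764/3 + 26384/9 = -125908/9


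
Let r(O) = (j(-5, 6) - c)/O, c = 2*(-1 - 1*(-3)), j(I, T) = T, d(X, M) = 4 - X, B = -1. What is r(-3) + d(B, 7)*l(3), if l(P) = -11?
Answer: -167/3 ≈ -55.667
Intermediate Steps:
c = 4 (c = 2*(-1 + 3) = 2*2 = 4)
r(O) = 2/O (r(O) = (6 - 1*4)/O = (6 - 4)/O = 2/O)
r(-3) + d(B, 7)*l(3) = 2/(-3) + (4 - 1*(-1))*(-11) = 2*(-⅓) + (4 + 1)*(-11) = -⅔ + 5*(-11) = -⅔ - 55 = -167/3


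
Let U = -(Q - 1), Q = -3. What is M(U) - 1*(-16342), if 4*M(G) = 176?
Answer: 16386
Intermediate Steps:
U = 4 (U = -(-3 - 1) = -1*(-4) = 4)
M(G) = 44 (M(G) = (¼)*176 = 44)
M(U) - 1*(-16342) = 44 - 1*(-16342) = 44 + 16342 = 16386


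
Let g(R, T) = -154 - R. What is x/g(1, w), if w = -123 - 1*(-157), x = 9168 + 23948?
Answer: -33116/155 ≈ -213.65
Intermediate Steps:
x = 33116
w = 34 (w = -123 + 157 = 34)
x/g(1, w) = 33116/(-154 - 1*1) = 33116/(-154 - 1) = 33116/(-155) = 33116*(-1/155) = -33116/155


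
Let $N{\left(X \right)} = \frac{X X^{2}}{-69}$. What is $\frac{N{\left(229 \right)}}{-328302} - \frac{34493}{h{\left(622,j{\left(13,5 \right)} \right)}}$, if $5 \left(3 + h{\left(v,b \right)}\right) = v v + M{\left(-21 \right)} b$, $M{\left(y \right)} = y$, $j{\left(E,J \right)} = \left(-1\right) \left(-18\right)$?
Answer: $\frac{734544461929}{8755118011458} \approx 0.083899$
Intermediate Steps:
$j{\left(E,J \right)} = 18$
$h{\left(v,b \right)} = -3 - \frac{21 b}{5} + \frac{v^{2}}{5}$ ($h{\left(v,b \right)} = -3 + \frac{v v - 21 b}{5} = -3 + \frac{v^{2} - 21 b}{5} = -3 - \left(- \frac{v^{2}}{5} + \frac{21 b}{5}\right) = -3 - \frac{21 b}{5} + \frac{v^{2}}{5}$)
$N{\left(X \right)} = - \frac{X^{3}}{69}$ ($N{\left(X \right)} = X^{3} \left(- \frac{1}{69}\right) = - \frac{X^{3}}{69}$)
$\frac{N{\left(229 \right)}}{-328302} - \frac{34493}{h{\left(622,j{\left(13,5 \right)} \right)}} = \frac{\left(- \frac{1}{69}\right) 229^{3}}{-328302} - \frac{34493}{-3 - \frac{378}{5} + \frac{622^{2}}{5}} = \left(- \frac{1}{69}\right) 12008989 \left(- \frac{1}{328302}\right) - \frac{34493}{-3 - \frac{378}{5} + \frac{1}{5} \cdot 386884} = \left(- \frac{12008989}{69}\right) \left(- \frac{1}{328302}\right) - \frac{34493}{-3 - \frac{378}{5} + \frac{386884}{5}} = \frac{12008989}{22652838} - \frac{34493}{\frac{386491}{5}} = \frac{12008989}{22652838} - \frac{172465}{386491} = \frac{734544461929}{8755118011458}$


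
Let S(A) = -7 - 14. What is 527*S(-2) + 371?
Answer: -10696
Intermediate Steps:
S(A) = -21
527*S(-2) + 371 = 527*(-21) + 371 = -11067 + 371 = -10696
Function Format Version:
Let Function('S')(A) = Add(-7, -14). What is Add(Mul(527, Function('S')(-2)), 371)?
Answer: -10696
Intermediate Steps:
Function('S')(A) = -21
Add(Mul(527, Function('S')(-2)), 371) = Add(Mul(527, -21), 371) = Add(-11067, 371) = -10696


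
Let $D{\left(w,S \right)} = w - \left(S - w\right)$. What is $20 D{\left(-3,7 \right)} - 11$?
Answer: $-271$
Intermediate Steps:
$D{\left(w,S \right)} = - S + 2 w$
$20 D{\left(-3,7 \right)} - 11 = 20 \left(\left(-1\right) 7 + 2 \left(-3\right)\right) - 11 = 20 \left(-7 - 6\right) - 11 = 20 \left(-13\right) - 11 = -260 - 11 = -271$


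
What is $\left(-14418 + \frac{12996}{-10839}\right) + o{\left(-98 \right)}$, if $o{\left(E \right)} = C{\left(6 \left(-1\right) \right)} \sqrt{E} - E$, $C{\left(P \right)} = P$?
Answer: $- \frac{51742492}{3613} - 42 i \sqrt{2} \approx -14321.0 - 59.397 i$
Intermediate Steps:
$o{\left(E \right)} = - E - 6 \sqrt{E}$ ($o{\left(E \right)} = 6 \left(-1\right) \sqrt{E} - E = - 6 \sqrt{E} - E = - E - 6 \sqrt{E}$)
$\left(-14418 + \frac{12996}{-10839}\right) + o{\left(-98 \right)} = \left(-14418 + \frac{12996}{-10839}\right) - \left(-98 + 6 \sqrt{-98}\right) = \left(-14418 + 12996 \left(- \frac{1}{10839}\right)\right) + \left(98 - 6 \cdot 7 i \sqrt{2}\right) = \left(-14418 - \frac{4332}{3613}\right) + \left(98 - 42 i \sqrt{2}\right) = - \frac{52096566}{3613} + \left(98 - 42 i \sqrt{2}\right) = - \frac{51742492}{3613} - 42 i \sqrt{2}$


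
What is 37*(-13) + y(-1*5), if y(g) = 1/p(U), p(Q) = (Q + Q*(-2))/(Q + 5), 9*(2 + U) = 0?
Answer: -959/2 ≈ -479.50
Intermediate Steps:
U = -2 (U = -2 + (1/9)*0 = -2 + 0 = -2)
p(Q) = -Q/(5 + Q) (p(Q) = (Q - 2*Q)/(5 + Q) = (-Q)/(5 + Q) = -Q/(5 + Q))
y(g) = 3/2 (y(g) = 1/(-1*(-2)/(5 - 2)) = 1/(-1*(-2)/3) = 1/(-1*(-2)*1/3) = 1/(2/3) = 3/2)
37*(-13) + y(-1*5) = 37*(-13) + 3/2 = -481 + 3/2 = -959/2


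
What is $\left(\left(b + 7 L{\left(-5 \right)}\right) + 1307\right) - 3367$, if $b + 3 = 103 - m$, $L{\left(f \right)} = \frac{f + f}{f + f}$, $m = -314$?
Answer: $-1639$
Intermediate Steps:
$L{\left(f \right)} = 1$ ($L{\left(f \right)} = \frac{2 f}{2 f} = 2 f \frac{1}{2 f} = 1$)
$b = 414$ ($b = -3 + \left(103 - -314\right) = -3 + \left(103 + 314\right) = -3 + 417 = 414$)
$\left(\left(b + 7 L{\left(-5 \right)}\right) + 1307\right) - 3367 = \left(\left(414 + 7 \cdot 1\right) + 1307\right) - 3367 = \left(\left(414 + 7\right) + 1307\right) - 3367 = \left(421 + 1307\right) - 3367 = 1728 - 3367 = -1639$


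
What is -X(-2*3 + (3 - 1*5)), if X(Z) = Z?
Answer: 8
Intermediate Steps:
-X(-2*3 + (3 - 1*5)) = -(-2*3 + (3 - 1*5)) = -(-6 + (3 - 5)) = -(-6 - 2) = -1*(-8) = 8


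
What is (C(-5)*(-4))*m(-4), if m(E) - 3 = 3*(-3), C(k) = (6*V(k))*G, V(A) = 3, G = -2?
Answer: -864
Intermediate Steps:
C(k) = -36 (C(k) = (6*3)*(-2) = 18*(-2) = -36)
m(E) = -6 (m(E) = 3 + 3*(-3) = 3 - 9 = -6)
(C(-5)*(-4))*m(-4) = -36*(-4)*(-6) = 144*(-6) = -864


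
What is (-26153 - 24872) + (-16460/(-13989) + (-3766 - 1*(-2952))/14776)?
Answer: -5273355187343/103350732 ≈ -51024.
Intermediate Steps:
(-26153 - 24872) + (-16460/(-13989) + (-3766 - 1*(-2952))/14776) = -51025 + (-16460*(-1/13989) + (-3766 + 2952)*(1/14776)) = -51025 + (16460/13989 - 814*1/14776) = -51025 + (16460/13989 - 407/7388) = -51025 + 115912957/103350732 = -5273355187343/103350732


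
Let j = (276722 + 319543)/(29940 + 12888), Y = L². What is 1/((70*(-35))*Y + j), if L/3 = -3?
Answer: -14276/2832873445 ≈ -5.0394e-6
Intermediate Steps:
L = -9 (L = 3*(-3) = -9)
Y = 81 (Y = (-9)² = 81)
j = 198755/14276 (j = 596265/42828 = 596265*(1/42828) = 198755/14276 ≈ 13.922)
1/((70*(-35))*Y + j) = 1/((70*(-35))*81 + 198755/14276) = 1/(-2450*81 + 198755/14276) = 1/(-198450 + 198755/14276) = 1/(-2832873445/14276) = -14276/2832873445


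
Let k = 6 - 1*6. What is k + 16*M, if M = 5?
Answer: 80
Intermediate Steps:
k = 0 (k = 6 - 6 = 0)
k + 16*M = 0 + 16*5 = 0 + 80 = 80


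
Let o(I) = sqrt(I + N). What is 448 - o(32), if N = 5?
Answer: 448 - sqrt(37) ≈ 441.92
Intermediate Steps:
o(I) = sqrt(5 + I) (o(I) = sqrt(I + 5) = sqrt(5 + I))
448 - o(32) = 448 - sqrt(5 + 32) = 448 - sqrt(37)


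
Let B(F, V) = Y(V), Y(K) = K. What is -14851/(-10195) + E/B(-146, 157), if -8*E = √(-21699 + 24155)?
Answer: 14851/10195 - √614/628 ≈ 1.4172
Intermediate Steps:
B(F, V) = V
E = -√614/4 (E = -√(-21699 + 24155)/8 = -√614/4 ≈ -6.1948)
-14851/(-10195) + E/B(-146, 157) = -14851/(-10195) - √614/4/157 = -14851*(-1/10195) - √614/4*(1/157) = 14851/10195 - √614/628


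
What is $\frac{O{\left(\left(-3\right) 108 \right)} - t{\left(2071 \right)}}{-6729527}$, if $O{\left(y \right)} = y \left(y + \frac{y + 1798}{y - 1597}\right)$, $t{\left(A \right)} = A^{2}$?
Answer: $\frac{8037111289}{12927421367} \approx 0.62171$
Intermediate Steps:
$O{\left(y \right)} = y \left(y + \frac{1798 + y}{-1597 + y}\right)$
$\frac{O{\left(\left(-3\right) 108 \right)} - t{\left(2071 \right)}}{-6729527} = \frac{\frac{\left(-3\right) 108 \left(1798 + \left(\left(-3\right) 108\right)^{2} - 1596 \left(\left(-3\right) 108\right)\right)}{-1597 - 324} - 2071^{2}}{-6729527} = \left(- \frac{324 \left(1798 + \left(-324\right)^{2} - -517104\right)}{-1597 - 324} - 4289041\right) \left(- \frac{1}{6729527}\right) = \left(- \frac{324 \left(1798 + 104976 + 517104\right)}{-1921} - 4289041\right) \left(- \frac{1}{6729527}\right) = \left(\left(-324\right) \left(- \frac{1}{1921}\right) 623878 - 4289041\right) \left(- \frac{1}{6729527}\right) = \left(\frac{202136472}{1921} - 4289041\right) \left(- \frac{1}{6729527}\right) = \left(- \frac{8037111289}{1921}\right) \left(- \frac{1}{6729527}\right) = \frac{8037111289}{12927421367}$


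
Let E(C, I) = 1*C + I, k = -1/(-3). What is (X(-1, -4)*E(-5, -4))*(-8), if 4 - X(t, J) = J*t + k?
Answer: -24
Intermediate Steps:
k = 1/3 (k = -1*(-1/3) = 1/3 ≈ 0.33333)
E(C, I) = C + I
X(t, J) = 11/3 - J*t (X(t, J) = 4 - (J*t + 1/3) = 4 - (1/3 + J*t) = 4 + (-1/3 - J*t) = 11/3 - J*t)
(X(-1, -4)*E(-5, -4))*(-8) = ((11/3 - 1*(-4)*(-1))*(-5 - 4))*(-8) = ((11/3 - 4)*(-9))*(-8) = -1/3*(-9)*(-8) = 3*(-8) = -24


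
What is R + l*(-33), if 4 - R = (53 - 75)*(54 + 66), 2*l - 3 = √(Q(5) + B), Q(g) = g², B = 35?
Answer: 5189/2 - 33*√15 ≈ 2466.7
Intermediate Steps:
l = 3/2 + √15 (l = 3/2 + √(5² + 35)/2 = 3/2 + √(25 + 35)/2 = 3/2 + √60/2 = 3/2 + (2*√15)/2 = 3/2 + √15 ≈ 5.3730)
R = 2644 (R = 4 - (53 - 75)*(54 + 66) = 4 - (-22)*120 = 4 - 1*(-2640) = 4 + 2640 = 2644)
R + l*(-33) = 2644 + (3/2 + √15)*(-33) = 2644 + (-99/2 - 33*√15) = 5189/2 - 33*√15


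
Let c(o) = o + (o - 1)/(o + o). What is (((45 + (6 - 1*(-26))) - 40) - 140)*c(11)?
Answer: -12978/11 ≈ -1179.8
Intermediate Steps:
c(o) = o + (-1 + o)/(2*o) (c(o) = o + (-1 + o)/((2*o)) = o + (-1 + o)*(1/(2*o)) = o + (-1 + o)/(2*o))
(((45 + (6 - 1*(-26))) - 40) - 140)*c(11) = (((45 + (6 - 1*(-26))) - 40) - 140)*(½ + 11 - ½/11) = (((45 + (6 + 26)) - 40) - 140)*(½ + 11 - ½*1/11) = (((45 + 32) - 40) - 140)*(½ + 11 - 1/22) = ((77 - 40) - 140)*(126/11) = (37 - 140)*(126/11) = -103*126/11 = -12978/11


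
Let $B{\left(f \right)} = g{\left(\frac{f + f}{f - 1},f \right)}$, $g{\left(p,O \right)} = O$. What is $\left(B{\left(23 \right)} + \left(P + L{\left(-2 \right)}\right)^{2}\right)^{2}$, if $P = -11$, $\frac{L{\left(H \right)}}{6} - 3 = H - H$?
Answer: $5184$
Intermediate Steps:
$B{\left(f \right)} = f$
$L{\left(H \right)} = 18$ ($L{\left(H \right)} = 18 + 6 \left(H - H\right) = 18 + 6 \cdot 0 = 18 + 0 = 18$)
$\left(B{\left(23 \right)} + \left(P + L{\left(-2 \right)}\right)^{2}\right)^{2} = \left(23 + \left(-11 + 18\right)^{2}\right)^{2} = \left(23 + 7^{2}\right)^{2} = \left(23 + 49\right)^{2} = 72^{2} = 5184$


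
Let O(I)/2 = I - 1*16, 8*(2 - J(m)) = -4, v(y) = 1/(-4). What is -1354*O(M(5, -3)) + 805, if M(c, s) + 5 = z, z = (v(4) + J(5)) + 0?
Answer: 51580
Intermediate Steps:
v(y) = -¼
J(m) = 5/2 (J(m) = 2 - ⅛*(-4) = 2 + ½ = 5/2)
z = 9/4 (z = (-¼ + 5/2) + 0 = 9/4 + 0 = 9/4 ≈ 2.2500)
M(c, s) = -11/4 (M(c, s) = -5 + 9/4 = -11/4)
O(I) = -32 + 2*I (O(I) = 2*(I - 1*16) = 2*(I - 16) = 2*(-16 + I) = -32 + 2*I)
-1354*O(M(5, -3)) + 805 = -1354*(-32 + 2*(-11/4)) + 805 = -1354*(-32 - 11/2) + 805 = -1354*(-75/2) + 805 = 50775 + 805 = 51580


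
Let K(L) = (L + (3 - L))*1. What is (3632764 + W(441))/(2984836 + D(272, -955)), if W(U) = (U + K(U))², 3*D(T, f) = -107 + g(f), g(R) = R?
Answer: 1914950/1492241 ≈ 1.2833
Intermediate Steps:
K(L) = 3 (K(L) = 3*1 = 3)
D(T, f) = -107/3 + f/3 (D(T, f) = (-107 + f)/3 = -107/3 + f/3)
W(U) = (3 + U)² (W(U) = (U + 3)² = (3 + U)²)
(3632764 + W(441))/(2984836 + D(272, -955)) = (3632764 + (3 + 441)²)/(2984836 + (-107/3 + (⅓)*(-955))) = (3632764 + 444²)/(2984836 + (-107/3 - 955/3)) = (3632764 + 197136)/(2984836 - 354) = 3829900/2984482 = 3829900*(1/2984482) = 1914950/1492241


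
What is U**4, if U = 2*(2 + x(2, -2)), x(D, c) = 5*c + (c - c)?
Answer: 65536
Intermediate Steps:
x(D, c) = 5*c (x(D, c) = 5*c + 0 = 5*c)
U = -16 (U = 2*(2 + 5*(-2)) = 2*(2 - 10) = 2*(-8) = -16)
U**4 = (-16)**4 = 65536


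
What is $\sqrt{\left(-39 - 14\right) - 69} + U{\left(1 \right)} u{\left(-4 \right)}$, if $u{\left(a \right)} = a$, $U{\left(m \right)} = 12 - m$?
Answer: $-44 + i \sqrt{122} \approx -44.0 + 11.045 i$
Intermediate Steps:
$\sqrt{\left(-39 - 14\right) - 69} + U{\left(1 \right)} u{\left(-4 \right)} = \sqrt{\left(-39 - 14\right) - 69} + \left(12 - 1\right) \left(-4\right) = \sqrt{-53 - 69} + 11 \left(-4\right) = \sqrt{-122} - 44 = i \sqrt{122} - 44 = -44 + i \sqrt{122}$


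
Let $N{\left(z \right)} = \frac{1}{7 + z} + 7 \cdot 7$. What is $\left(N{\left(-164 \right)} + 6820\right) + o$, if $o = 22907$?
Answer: $\frac{4674831}{157} \approx 29776.0$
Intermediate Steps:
$N{\left(z \right)} = 49 + \frac{1}{7 + z}$ ($N{\left(z \right)} = \frac{1}{7 + z} + 49 = 49 + \frac{1}{7 + z}$)
$\left(N{\left(-164 \right)} + 6820\right) + o = \left(\frac{344 + 49 \left(-164\right)}{7 - 164} + 6820\right) + 22907 = \left(\frac{344 - 8036}{-157} + 6820\right) + 22907 = \left(\left(- \frac{1}{157}\right) \left(-7692\right) + 6820\right) + 22907 = \left(\frac{7692}{157} + 6820\right) + 22907 = \frac{1078432}{157} + 22907 = \frac{4674831}{157}$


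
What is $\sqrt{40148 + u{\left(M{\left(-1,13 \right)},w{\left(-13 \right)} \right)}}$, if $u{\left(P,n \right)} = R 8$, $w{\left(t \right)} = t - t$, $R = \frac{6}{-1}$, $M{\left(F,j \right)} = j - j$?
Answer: $10 \sqrt{401} \approx 200.25$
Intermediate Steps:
$M{\left(F,j \right)} = 0$
$R = -6$ ($R = 6 \left(-1\right) = -6$)
$w{\left(t \right)} = 0$
$u{\left(P,n \right)} = -48$ ($u{\left(P,n \right)} = \left(-6\right) 8 = -48$)
$\sqrt{40148 + u{\left(M{\left(-1,13 \right)},w{\left(-13 \right)} \right)}} = \sqrt{40148 - 48} = \sqrt{40100} = 10 \sqrt{401}$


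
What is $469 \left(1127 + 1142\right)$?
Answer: $1064161$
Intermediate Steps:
$469 \left(1127 + 1142\right) = 469 \cdot 2269 = 1064161$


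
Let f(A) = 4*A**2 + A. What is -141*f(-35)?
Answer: -685965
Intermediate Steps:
f(A) = A + 4*A**2
-141*f(-35) = -(-4935)*(1 + 4*(-35)) = -(-4935)*(1 - 140) = -(-4935)*(-139) = -141*4865 = -685965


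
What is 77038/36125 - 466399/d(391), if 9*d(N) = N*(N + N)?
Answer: -443192671/38220250 ≈ -11.596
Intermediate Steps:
d(N) = 2*N²/9 (d(N) = (N*(N + N))/9 = (N*(2*N))/9 = (2*N²)/9 = 2*N²/9)
77038/36125 - 466399/d(391) = 77038/36125 - 466399/((2/9)*391²) = 77038*(1/36125) - 466399/((2/9)*152881) = 77038/36125 - 466399/305762/9 = 77038/36125 - 466399*9/305762 = 77038/36125 - 4197591/305762 = -443192671/38220250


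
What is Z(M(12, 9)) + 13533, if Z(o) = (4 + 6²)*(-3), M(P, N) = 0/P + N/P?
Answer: 13413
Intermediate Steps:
M(P, N) = N/P (M(P, N) = 0 + N/P = N/P)
Z(o) = -120 (Z(o) = (4 + 36)*(-3) = 40*(-3) = -120)
Z(M(12, 9)) + 13533 = -120 + 13533 = 13413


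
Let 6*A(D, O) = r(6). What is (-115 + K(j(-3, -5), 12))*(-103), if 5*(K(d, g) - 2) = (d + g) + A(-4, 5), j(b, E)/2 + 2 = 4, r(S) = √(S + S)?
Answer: 56547/5 - 103*√3/15 ≈ 11298.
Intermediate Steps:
r(S) = √2*√S (r(S) = √(2*S) = √2*√S)
j(b, E) = 4 (j(b, E) = -4 + 2*4 = -4 + 8 = 4)
A(D, O) = √3/3 (A(D, O) = (√2*√6)/6 = (2*√3)/6 = √3/3)
K(d, g) = 2 + d/5 + g/5 + √3/15 (K(d, g) = 2 + ((d + g) + √3/3)/5 = 2 + (d + g + √3/3)/5 = 2 + (d/5 + g/5 + √3/15) = 2 + d/5 + g/5 + √3/15)
(-115 + K(j(-3, -5), 12))*(-103) = (-115 + (2 + (⅕)*4 + (⅕)*12 + √3/15))*(-103) = (-115 + (2 + ⅘ + 12/5 + √3/15))*(-103) = (-115 + (26/5 + √3/15))*(-103) = (-549/5 + √3/15)*(-103) = 56547/5 - 103*√3/15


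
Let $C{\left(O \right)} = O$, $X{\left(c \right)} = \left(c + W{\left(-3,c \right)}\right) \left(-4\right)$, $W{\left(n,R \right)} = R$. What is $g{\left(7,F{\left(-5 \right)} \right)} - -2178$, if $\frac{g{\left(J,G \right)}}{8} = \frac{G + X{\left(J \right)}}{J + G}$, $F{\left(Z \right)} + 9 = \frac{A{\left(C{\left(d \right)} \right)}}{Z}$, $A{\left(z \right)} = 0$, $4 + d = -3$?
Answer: $2438$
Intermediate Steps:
$d = -7$ ($d = -4 - 3 = -7$)
$X{\left(c \right)} = - 8 c$ ($X{\left(c \right)} = \left(c + c\right) \left(-4\right) = 2 c \left(-4\right) = - 8 c$)
$F{\left(Z \right)} = -9$ ($F{\left(Z \right)} = -9 + \frac{0}{Z} = -9 + 0 = -9$)
$g{\left(J,G \right)} = \frac{8 \left(G - 8 J\right)}{G + J}$ ($g{\left(J,G \right)} = 8 \frac{G - 8 J}{J + G} = 8 \frac{G - 8 J}{G + J} = \frac{8 \left(G - 8 J\right)}{G + J}$)
$g{\left(7,F{\left(-5 \right)} \right)} - -2178 = \frac{8 \left(-9 - 56\right)}{-9 + 7} - -2178 = \frac{8 \left(-9 - 56\right)}{-2} + 2178 = 8 \left(- \frac{1}{2}\right) \left(-65\right) + 2178 = 260 + 2178 = 2438$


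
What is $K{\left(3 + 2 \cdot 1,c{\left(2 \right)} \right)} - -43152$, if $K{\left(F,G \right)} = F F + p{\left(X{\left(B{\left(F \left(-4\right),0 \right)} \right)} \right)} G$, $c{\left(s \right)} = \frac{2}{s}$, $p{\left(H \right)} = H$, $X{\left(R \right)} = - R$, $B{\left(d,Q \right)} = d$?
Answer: $43197$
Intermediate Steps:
$K{\left(F,G \right)} = F^{2} + 4 F G$ ($K{\left(F,G \right)} = F F + - F \left(-4\right) G = F^{2} + - \left(-4\right) F G = F^{2} + 4 F G$)
$K{\left(3 + 2 \cdot 1,c{\left(2 \right)} \right)} - -43152 = \left(3 + 2 \cdot 1\right) \left(\left(3 + 2 \cdot 1\right) + 4 \cdot \frac{2}{2}\right) - -43152 = \left(3 + 2\right) \left(\left(3 + 2\right) + 4 \cdot 2 \cdot \frac{1}{2}\right) + 43152 = 5 \left(5 + 4 \cdot 1\right) + 43152 = 5 \left(5 + 4\right) + 43152 = 5 \cdot 9 + 43152 = 45 + 43152 = 43197$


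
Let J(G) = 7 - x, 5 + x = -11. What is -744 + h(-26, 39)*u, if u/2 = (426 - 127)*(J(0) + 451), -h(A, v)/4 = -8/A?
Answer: -349608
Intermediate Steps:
x = -16 (x = -5 - 11 = -16)
h(A, v) = 32/A (h(A, v) = -(-32)/A = 32/A)
J(G) = 23 (J(G) = 7 - 1*(-16) = 7 + 16 = 23)
u = 283452 (u = 2*((426 - 127)*(23 + 451)) = 2*(299*474) = 2*141726 = 283452)
-744 + h(-26, 39)*u = -744 + (32/(-26))*283452 = -744 + (32*(-1/26))*283452 = -744 - 16/13*283452 = -744 - 348864 = -349608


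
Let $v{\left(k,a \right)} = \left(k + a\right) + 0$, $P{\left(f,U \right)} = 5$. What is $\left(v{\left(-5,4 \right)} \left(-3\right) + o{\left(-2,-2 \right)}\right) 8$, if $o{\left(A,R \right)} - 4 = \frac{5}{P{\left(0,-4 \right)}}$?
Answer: $64$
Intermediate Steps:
$o{\left(A,R \right)} = 5$ ($o{\left(A,R \right)} = 4 + \frac{5}{5} = 4 + 5 \cdot \frac{1}{5} = 4 + 1 = 5$)
$v{\left(k,a \right)} = a + k$ ($v{\left(k,a \right)} = \left(a + k\right) + 0 = a + k$)
$\left(v{\left(-5,4 \right)} \left(-3\right) + o{\left(-2,-2 \right)}\right) 8 = \left(\left(4 - 5\right) \left(-3\right) + 5\right) 8 = \left(\left(-1\right) \left(-3\right) + 5\right) 8 = \left(3 + 5\right) 8 = 8 \cdot 8 = 64$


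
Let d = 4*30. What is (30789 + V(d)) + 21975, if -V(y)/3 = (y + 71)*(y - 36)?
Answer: 4632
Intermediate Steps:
d = 120
V(y) = -3*(-36 + y)*(71 + y) (V(y) = -3*(y + 71)*(y - 36) = -3*(71 + y)*(-36 + y) = -3*(-36 + y)*(71 + y))
(30789 + V(d)) + 21975 = (30789 + (7668 - 105*120 - 3*120²)) + 21975 = (30789 + (7668 - 12600 - 3*14400)) + 21975 = (30789 + (7668 - 12600 - 43200)) + 21975 = (30789 - 48132) + 21975 = -17343 + 21975 = 4632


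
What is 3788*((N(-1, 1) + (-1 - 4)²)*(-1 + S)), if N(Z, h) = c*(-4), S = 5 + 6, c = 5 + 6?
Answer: -719720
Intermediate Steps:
c = 11
S = 11
N(Z, h) = -44 (N(Z, h) = 11*(-4) = -44)
3788*((N(-1, 1) + (-1 - 4)²)*(-1 + S)) = 3788*((-44 + (-1 - 4)²)*(-1 + 11)) = 3788*((-44 + (-5)²)*10) = 3788*((-44 + 25)*10) = 3788*(-19*10) = 3788*(-190) = -719720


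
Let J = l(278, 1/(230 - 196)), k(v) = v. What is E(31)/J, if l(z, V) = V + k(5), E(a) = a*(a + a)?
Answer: 65348/171 ≈ 382.15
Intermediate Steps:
E(a) = 2*a² (E(a) = a*(2*a) = 2*a²)
l(z, V) = 5 + V (l(z, V) = V + 5 = 5 + V)
J = 171/34 (J = 5 + 1/(230 - 196) = 5 + 1/34 = 171/34 ≈ 5.0294)
E(31)/J = (2*31²)/(171/34) = (2*961)*(34/171) = 1922*(34/171) = 65348/171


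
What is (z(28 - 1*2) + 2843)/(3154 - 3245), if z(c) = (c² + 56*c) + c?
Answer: -5001/91 ≈ -54.956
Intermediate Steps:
z(c) = c² + 57*c
(z(28 - 1*2) + 2843)/(3154 - 3245) = ((28 - 1*2)*(57 + (28 - 1*2)) + 2843)/(3154 - 3245) = ((28 - 2)*(57 + (28 - 2)) + 2843)/(-91) = (26*(57 + 26) + 2843)*(-1/91) = (26*83 + 2843)*(-1/91) = (2158 + 2843)*(-1/91) = 5001*(-1/91) = -5001/91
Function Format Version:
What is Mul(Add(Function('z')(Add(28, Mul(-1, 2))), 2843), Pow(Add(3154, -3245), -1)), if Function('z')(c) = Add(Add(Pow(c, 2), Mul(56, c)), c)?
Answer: Rational(-5001, 91) ≈ -54.956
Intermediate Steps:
Function('z')(c) = Add(Pow(c, 2), Mul(57, c))
Mul(Add(Function('z')(Add(28, Mul(-1, 2))), 2843), Pow(Add(3154, -3245), -1)) = Mul(Add(Mul(Add(28, Mul(-1, 2)), Add(57, Add(28, Mul(-1, 2)))), 2843), Pow(Add(3154, -3245), -1)) = Mul(Add(Mul(Add(28, -2), Add(57, Add(28, -2))), 2843), Pow(-91, -1)) = Mul(Add(Mul(26, Add(57, 26)), 2843), Rational(-1, 91)) = Mul(Add(Mul(26, 83), 2843), Rational(-1, 91)) = Mul(Add(2158, 2843), Rational(-1, 91)) = Mul(5001, Rational(-1, 91)) = Rational(-5001, 91)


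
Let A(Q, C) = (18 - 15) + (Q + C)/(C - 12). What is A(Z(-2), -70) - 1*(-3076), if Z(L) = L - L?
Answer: 126274/41 ≈ 3079.9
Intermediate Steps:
Z(L) = 0
A(Q, C) = 3 + (C + Q)/(-12 + C)
A(Z(-2), -70) - 1*(-3076) = (-36 + 0 + 4*(-70))/(-12 - 70) - 1*(-3076) = (-36 + 0 - 280)/(-82) + 3076 = -1/82*(-316) + 3076 = 158/41 + 3076 = 126274/41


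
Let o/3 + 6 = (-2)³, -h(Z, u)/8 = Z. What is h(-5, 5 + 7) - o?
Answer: 82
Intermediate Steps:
h(Z, u) = -8*Z
o = -42 (o = -18 + 3*(-2)³ = -18 + 3*(-8) = -18 - 24 = -42)
h(-5, 5 + 7) - o = -8*(-5) - 1*(-42) = 40 + 42 = 82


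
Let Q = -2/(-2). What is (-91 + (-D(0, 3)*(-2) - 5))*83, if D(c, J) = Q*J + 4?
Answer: -6806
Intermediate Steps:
Q = 1 (Q = -2*(-½) = 1)
D(c, J) = 4 + J (D(c, J) = 1*J + 4 = J + 4 = 4 + J)
(-91 + (-D(0, 3)*(-2) - 5))*83 = (-91 + (-(4 + 3)*(-2) - 5))*83 = (-91 + (-1*7*(-2) - 5))*83 = (-91 + (-7*(-2) - 5))*83 = (-91 + (14 - 5))*83 = (-91 + 9)*83 = -82*83 = -6806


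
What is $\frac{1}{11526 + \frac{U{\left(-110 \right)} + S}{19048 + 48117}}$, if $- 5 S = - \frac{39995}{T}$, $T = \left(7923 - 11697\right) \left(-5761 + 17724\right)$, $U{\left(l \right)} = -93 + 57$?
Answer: $\frac{3032389733730}{34951322445622949} \approx 8.676 \cdot 10^{-5}$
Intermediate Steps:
$U{\left(l \right)} = -36$
$T = -45148362$ ($T = \left(-3774\right) 11963 = -45148362$)
$S = - \frac{7999}{45148362}$ ($S = - \frac{\left(-39995\right) \frac{1}{-45148362}}{5} = - \frac{\left(-39995\right) \left(- \frac{1}{45148362}\right)}{5} = \left(- \frac{1}{5}\right) \frac{39995}{45148362} = - \frac{7999}{45148362} \approx -0.00017717$)
$\frac{1}{11526 + \frac{U{\left(-110 \right)} + S}{19048 + 48117}} = \frac{1}{11526 + \frac{-36 - \frac{7999}{45148362}}{19048 + 48117}} = \frac{1}{11526 - \frac{1625349031}{45148362 \cdot 67165}} = \frac{1}{11526 - \frac{1625349031}{3032389733730}} = \frac{1}{\frac{34951322445622949}{3032389733730}} = \frac{3032389733730}{34951322445622949}$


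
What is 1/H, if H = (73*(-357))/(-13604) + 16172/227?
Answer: 3088108/225919735 ≈ 0.013669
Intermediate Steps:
H = 225919735/3088108 (H = -26061*(-1/13604) + 16172*(1/227) = 26061/13604 + 16172/227 = 225919735/3088108 ≈ 73.158)
1/H = 1/(225919735/3088108) = 3088108/225919735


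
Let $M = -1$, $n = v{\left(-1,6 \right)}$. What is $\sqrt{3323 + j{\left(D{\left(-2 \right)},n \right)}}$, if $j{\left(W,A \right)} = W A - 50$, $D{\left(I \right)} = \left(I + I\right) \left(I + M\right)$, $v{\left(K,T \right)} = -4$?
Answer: $5 \sqrt{129} \approx 56.789$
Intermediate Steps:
$n = -4$
$D{\left(I \right)} = 2 I \left(-1 + I\right)$ ($D{\left(I \right)} = \left(I + I\right) \left(I - 1\right) = 2 I \left(-1 + I\right)$)
$j{\left(W,A \right)} = -50 + A W$ ($j{\left(W,A \right)} = A W - 50 = -50 + A W$)
$\sqrt{3323 + j{\left(D{\left(-2 \right)},n \right)}} = \sqrt{3323 - \left(50 + 4 \cdot 2 \left(-2\right) \left(-1 - 2\right)\right)} = \sqrt{3323 - \left(50 + 4 \cdot 2 \left(-2\right) \left(-3\right)\right)} = \sqrt{3323 - 98} = \sqrt{3225} = 5 \sqrt{129}$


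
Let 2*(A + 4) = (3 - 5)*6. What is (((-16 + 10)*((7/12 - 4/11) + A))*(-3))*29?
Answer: -112317/22 ≈ -5105.3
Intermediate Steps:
A = -10 (A = -4 + ((3 - 5)*6)/2 = -4 + (-2*6)/2 = -4 + (½)*(-12) = -4 - 6 = -10)
(((-16 + 10)*((7/12 - 4/11) + A))*(-3))*29 = (((-16 + 10)*((7/12 - 4/11) - 10))*(-3))*29 = (-6*((7*(1/12) - 4*1/11) - 10)*(-3))*29 = (-6*((7/12 - 4/11) - 10)*(-3))*29 = (-6*(29/132 - 10)*(-3))*29 = (-6*(-1291/132)*(-3))*29 = ((1291/22)*(-3))*29 = -3873/22*29 = -112317/22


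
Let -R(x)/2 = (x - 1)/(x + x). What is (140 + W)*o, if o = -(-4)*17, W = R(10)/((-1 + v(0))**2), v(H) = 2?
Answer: 47294/5 ≈ 9458.8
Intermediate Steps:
R(x) = -(-1 + x)/x (R(x) = -2*(x - 1)/(x + x) = -2*(-1 + x)/(2*x) = -2*(-1 + x)*1/(2*x) = -(-1 + x)/x)
W = -9/10 (W = ((1 - 1*10)/10)/((-1 + 2)**2) = ((1 - 10)/10)/(1**2) = ((1/10)*(-9))/1 = -9/10*1 = -9/10 ≈ -0.90000)
o = 68 (o = -4*(-17) = 68)
(140 + W)*o = (140 - 9/10)*68 = (1391/10)*68 = 47294/5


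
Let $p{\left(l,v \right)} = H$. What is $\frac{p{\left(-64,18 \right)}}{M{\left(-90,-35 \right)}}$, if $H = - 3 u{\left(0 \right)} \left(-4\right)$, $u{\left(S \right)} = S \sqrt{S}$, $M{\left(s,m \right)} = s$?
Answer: $0$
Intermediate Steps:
$u{\left(S \right)} = S^{\frac{3}{2}}$
$H = 0$ ($H = - 3 \cdot 0^{\frac{3}{2}} \left(-4\right) = \left(-3\right) 0 \left(-4\right) = 0 \left(-4\right) = 0$)
$p{\left(l,v \right)} = 0$
$\frac{p{\left(-64,18 \right)}}{M{\left(-90,-35 \right)}} = \frac{0}{-90} = 0 \left(- \frac{1}{90}\right) = 0$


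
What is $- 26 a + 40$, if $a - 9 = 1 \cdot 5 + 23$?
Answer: $-922$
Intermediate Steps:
$a = 37$ ($a = 9 + \left(1 \cdot 5 + 23\right) = 9 + \left(5 + 23\right) = 9 + 28 = 37$)
$- 26 a + 40 = \left(-26\right) 37 + 40 = -962 + 40 = -922$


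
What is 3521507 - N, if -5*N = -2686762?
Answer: 14920773/5 ≈ 2.9842e+6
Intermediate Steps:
N = 2686762/5 (N = -⅕*(-2686762) = 2686762/5 ≈ 5.3735e+5)
3521507 - N = 3521507 - 1*2686762/5 = 3521507 - 2686762/5 = 14920773/5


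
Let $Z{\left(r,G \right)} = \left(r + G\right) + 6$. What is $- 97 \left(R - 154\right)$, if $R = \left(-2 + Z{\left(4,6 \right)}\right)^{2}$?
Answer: $-4074$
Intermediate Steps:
$Z{\left(r,G \right)} = 6 + G + r$ ($Z{\left(r,G \right)} = \left(G + r\right) + 6 = 6 + G + r$)
$R = 196$ ($R = \left(-2 + \left(6 + 6 + 4\right)\right)^{2} = \left(-2 + 16\right)^{2} = 14^{2} = 196$)
$- 97 \left(R - 154\right) = - 97 \left(196 - 154\right) = \left(-97\right) 42 = -4074$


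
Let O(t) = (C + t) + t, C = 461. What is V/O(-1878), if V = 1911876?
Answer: -1911876/3295 ≈ -580.24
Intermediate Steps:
O(t) = 461 + 2*t (O(t) = (461 + t) + t = 461 + 2*t)
V/O(-1878) = 1911876/(461 + 2*(-1878)) = 1911876/(461 - 3756) = 1911876/(-3295) = 1911876*(-1/3295) = -1911876/3295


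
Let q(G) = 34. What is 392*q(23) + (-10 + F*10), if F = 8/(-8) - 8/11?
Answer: 146308/11 ≈ 13301.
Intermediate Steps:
F = -19/11 (F = 8*(-⅛) - 8*1/11 = -1 - 8/11 = -19/11 ≈ -1.7273)
392*q(23) + (-10 + F*10) = 392*34 + (-10 - 19/11*10) = 13328 + (-10 - 190/11) = 13328 - 300/11 = 146308/11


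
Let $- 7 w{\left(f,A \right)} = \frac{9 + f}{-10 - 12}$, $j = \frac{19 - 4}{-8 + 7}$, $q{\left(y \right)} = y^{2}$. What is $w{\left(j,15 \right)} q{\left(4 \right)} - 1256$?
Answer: $- \frac{96760}{77} \approx -1256.6$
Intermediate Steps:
$j = -15$ ($j = \frac{15}{-1} = 15 \left(-1\right) = -15$)
$w{\left(f,A \right)} = \frac{9}{154} + \frac{f}{154}$ ($w{\left(f,A \right)} = - \frac{\left(9 + f\right) \frac{1}{-10 - 12}}{7} = - \frac{\left(9 + f\right) \frac{1}{-22}}{7} = - \frac{\left(9 + f\right) \left(- \frac{1}{22}\right)}{7} = - \frac{- \frac{9}{22} - \frac{f}{22}}{7} = \frac{9}{154} + \frac{f}{154}$)
$w{\left(j,15 \right)} q{\left(4 \right)} - 1256 = \left(\frac{9}{154} + \frac{1}{154} \left(-15\right)\right) 4^{2} - 1256 = \left(\frac{9}{154} - \frac{15}{154}\right) 16 - 1256 = \left(- \frac{3}{77}\right) 16 - 1256 = - \frac{48}{77} - 1256 = - \frac{96760}{77}$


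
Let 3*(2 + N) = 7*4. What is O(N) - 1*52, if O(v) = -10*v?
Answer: -376/3 ≈ -125.33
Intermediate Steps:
N = 22/3 (N = -2 + (7*4)/3 = -2 + (⅓)*28 = -2 + 28/3 = 22/3 ≈ 7.3333)
O(N) - 1*52 = -10*22/3 - 1*52 = -220/3 - 52 = -376/3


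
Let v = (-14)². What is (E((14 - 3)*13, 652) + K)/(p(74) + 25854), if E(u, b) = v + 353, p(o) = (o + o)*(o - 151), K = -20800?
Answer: -20251/14458 ≈ -1.4007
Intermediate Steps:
v = 196
p(o) = 2*o*(-151 + o) (p(o) = (2*o)*(-151 + o) = 2*o*(-151 + o))
E(u, b) = 549 (E(u, b) = 196 + 353 = 549)
(E((14 - 3)*13, 652) + K)/(p(74) + 25854) = (549 - 20800)/(2*74*(-151 + 74) + 25854) = -20251/(2*74*(-77) + 25854) = -20251/(-11396 + 25854) = -20251/14458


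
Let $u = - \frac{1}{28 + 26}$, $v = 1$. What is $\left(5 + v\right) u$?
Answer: $- \frac{1}{9} \approx -0.11111$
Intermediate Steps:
$u = - \frac{1}{54} \approx -0.018519$
$\left(5 + v\right) u = \left(5 + 1\right) \left(- \frac{1}{54}\right) = 6 \left(- \frac{1}{54}\right) = - \frac{1}{9}$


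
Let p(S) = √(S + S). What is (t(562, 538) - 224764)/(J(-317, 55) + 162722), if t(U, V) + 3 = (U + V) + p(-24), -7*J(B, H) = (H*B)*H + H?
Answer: -1565669/2097924 + 7*I*√3/524481 ≈ -0.74629 + 2.3117e-5*I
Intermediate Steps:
p(S) = √2*√S (p(S) = √(2*S) = √2*√S)
J(B, H) = -H/7 - B*H²/7 (J(B, H) = -((H*B)*H + H)/7 = -((B*H)*H + H)/7 = -(B*H² + H)/7 = -(H + B*H²)/7 = -H/7 - B*H²/7)
t(U, V) = -3 + U + V + 4*I*√3 (t(U, V) = -3 + ((U + V) + √2*√(-24)) = -3 + ((U + V) + √2*(2*I*√6)) = -3 + ((U + V) + 4*I*√3) = -3 + (U + V + 4*I*√3) = -3 + U + V + 4*I*√3)
(t(562, 538) - 224764)/(J(-317, 55) + 162722) = ((-3 + 562 + 538 + 4*I*√3) - 224764)/(-⅐*55*(1 - 317*55) + 162722) = ((1097 + 4*I*√3) - 224764)/(-⅐*55*(1 - 17435) + 162722) = (-223667 + 4*I*√3)/(-⅐*55*(-17434) + 162722) = (-223667 + 4*I*√3)/(958870/7 + 162722) = (-223667 + 4*I*√3)/(2097924/7) = (-223667 + 4*I*√3)*(7/2097924) = -1565669/2097924 + 7*I*√3/524481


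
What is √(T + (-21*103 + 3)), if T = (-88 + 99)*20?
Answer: 2*I*√485 ≈ 44.045*I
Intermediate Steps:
T = 220 (T = 11*20 = 220)
√(T + (-21*103 + 3)) = √(220 + (-21*103 + 3)) = √(220 + (-2163 + 3)) = √(220 - 2160) = √(-1940) = 2*I*√485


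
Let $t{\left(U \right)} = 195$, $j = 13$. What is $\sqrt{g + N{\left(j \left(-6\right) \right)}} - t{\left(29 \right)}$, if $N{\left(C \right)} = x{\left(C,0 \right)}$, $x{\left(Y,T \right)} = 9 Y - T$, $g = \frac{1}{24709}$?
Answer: $-195 + \frac{i \sqrt{428595321353}}{24709} \approx -195.0 + 26.495 i$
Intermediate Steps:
$g = \frac{1}{24709} \approx 4.0471 \cdot 10^{-5}$
$x{\left(Y,T \right)} = - T + 9 Y$
$N{\left(C \right)} = 9 C$ ($N{\left(C \right)} = \left(-1\right) 0 + 9 C = 0 + 9 C = 9 C$)
$\sqrt{g + N{\left(j \left(-6\right) \right)}} - t{\left(29 \right)} = \sqrt{\frac{1}{24709} + 9 \cdot 13 \left(-6\right)} - 195 = \sqrt{\frac{1}{24709} + 9 \left(-78\right)} - 195 = \sqrt{\frac{1}{24709} - 702} - 195 = \sqrt{- \frac{17345717}{24709}} - 195 = \frac{i \sqrt{428595321353}}{24709} - 195 = -195 + \frac{i \sqrt{428595321353}}{24709}$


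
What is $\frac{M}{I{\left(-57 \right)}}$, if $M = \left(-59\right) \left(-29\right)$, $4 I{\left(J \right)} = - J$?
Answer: $\frac{6844}{57} \approx 120.07$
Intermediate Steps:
$I{\left(J \right)} = - \frac{J}{4}$ ($I{\left(J \right)} = \frac{\left(-1\right) J}{4} = - \frac{J}{4}$)
$M = 1711$
$\frac{M}{I{\left(-57 \right)}} = \frac{1711}{\left(- \frac{1}{4}\right) \left(-57\right)} = \frac{1711}{\frac{57}{4}} = 1711 \cdot \frac{4}{57} = \frac{6844}{57}$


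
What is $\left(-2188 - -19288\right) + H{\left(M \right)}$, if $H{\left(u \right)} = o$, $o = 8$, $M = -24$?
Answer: $17108$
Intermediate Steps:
$H{\left(u \right)} = 8$
$\left(-2188 - -19288\right) + H{\left(M \right)} = \left(-2188 - -19288\right) + 8 = \left(-2188 + 19288\right) + 8 = 17100 + 8 = 17108$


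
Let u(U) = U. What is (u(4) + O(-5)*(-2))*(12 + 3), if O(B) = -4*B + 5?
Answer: -690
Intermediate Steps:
O(B) = 5 - 4*B
(u(4) + O(-5)*(-2))*(12 + 3) = (4 + (5 - 4*(-5))*(-2))*(12 + 3) = (4 + (5 + 20)*(-2))*15 = (4 + 25*(-2))*15 = (4 - 50)*15 = -46*15 = -690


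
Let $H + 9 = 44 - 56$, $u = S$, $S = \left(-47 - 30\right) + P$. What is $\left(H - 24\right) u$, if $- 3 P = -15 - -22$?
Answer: $3570$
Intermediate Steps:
$P = - \frac{7}{3}$ ($P = - \frac{-15 - -22}{3} = - \frac{-15 + 22}{3} = \left(- \frac{1}{3}\right) 7 = - \frac{7}{3} \approx -2.3333$)
$S = - \frac{238}{3}$ ($S = \left(-47 - 30\right) - \frac{7}{3} = -77 - \frac{7}{3} = - \frac{238}{3} \approx -79.333$)
$u = - \frac{238}{3} \approx -79.333$
$H = -21$ ($H = -9 + \left(44 - 56\right) = -9 - 12 = -21$)
$\left(H - 24\right) u = \left(-21 - 24\right) \left(- \frac{238}{3}\right) = \left(-45\right) \left(- \frac{238}{3}\right) = 3570$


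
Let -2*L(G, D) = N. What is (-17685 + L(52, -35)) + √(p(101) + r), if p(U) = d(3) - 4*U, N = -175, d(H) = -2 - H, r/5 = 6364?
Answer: -35195/2 + √31411 ≈ -17420.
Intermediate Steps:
r = 31820 (r = 5*6364 = 31820)
p(U) = -5 - 4*U (p(U) = (-2 - 1*3) - 4*U = (-2 - 3) - 4*U = -5 - 4*U)
L(G, D) = 175/2 (L(G, D) = -½*(-175) = 175/2)
(-17685 + L(52, -35)) + √(p(101) + r) = (-17685 + 175/2) + √((-5 - 4*101) + 31820) = -35195/2 + √((-5 - 404) + 31820) = -35195/2 + √(-409 + 31820) = -35195/2 + √31411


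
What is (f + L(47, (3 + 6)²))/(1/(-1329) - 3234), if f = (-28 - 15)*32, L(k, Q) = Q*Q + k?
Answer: -6953328/4297987 ≈ -1.6178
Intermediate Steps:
L(k, Q) = k + Q² (L(k, Q) = Q² + k = k + Q²)
f = -1376 (f = -43*32 = -1376)
(f + L(47, (3 + 6)²))/(1/(-1329) - 3234) = (-1376 + (47 + ((3 + 6)²)²))/(1/(-1329) - 3234) = (-1376 + (47 + (9²)²))/(-1/1329 - 3234) = (-1376 + (47 + 81²))/(-4297987/1329) = (-1376 + (47 + 6561))*(-1329/4297987) = (-1376 + 6608)*(-1329/4297987) = 5232*(-1329/4297987) = -6953328/4297987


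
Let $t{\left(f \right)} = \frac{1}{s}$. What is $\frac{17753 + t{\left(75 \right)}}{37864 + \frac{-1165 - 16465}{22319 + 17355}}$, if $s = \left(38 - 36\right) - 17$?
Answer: $\frac{5282474078}{11266490295} \approx 0.46887$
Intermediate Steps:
$s = -15$ ($s = 2 - 17 = -15$)
$t{\left(f \right)} = - \frac{1}{15}$ ($t{\left(f \right)} = \frac{1}{-15} = - \frac{1}{15}$)
$\frac{17753 + t{\left(75 \right)}}{37864 + \frac{-1165 - 16465}{22319 + 17355}} = \frac{17753 - \frac{1}{15}}{37864 + \frac{-1165 - 16465}{22319 + 17355}} = \frac{266294}{15 \left(37864 - \frac{17630}{39674}\right)} = \frac{266294}{15 \left(37864 - \frac{8815}{19837}\right)} = \frac{266294}{15 \cdot \frac{751099353}{19837}} = \frac{266294}{15} \cdot \frac{19837}{751099353} = \frac{5282474078}{11266490295}$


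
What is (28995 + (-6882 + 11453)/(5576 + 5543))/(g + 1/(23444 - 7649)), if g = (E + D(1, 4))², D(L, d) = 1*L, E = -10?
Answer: 1273076905230/3556401031 ≈ 357.97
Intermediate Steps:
D(L, d) = L
g = 81 (g = (-10 + 1)² = (-9)² = 81)
(28995 + (-6882 + 11453)/(5576 + 5543))/(g + 1/(23444 - 7649)) = (28995 + (-6882 + 11453)/(5576 + 5543))/(81 + 1/(23444 - 7649)) = (28995 + 4571/11119)/(81 + 1/15795) = (28995 + 4571*(1/11119))/(81 + 1/15795) = (28995 + 4571/11119)/(1279396/15795) = (322399976/11119)*(15795/1279396) = 1273076905230/3556401031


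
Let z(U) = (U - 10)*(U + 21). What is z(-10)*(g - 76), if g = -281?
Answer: 78540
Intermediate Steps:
z(U) = (-10 + U)*(21 + U)
z(-10)*(g - 76) = (-210 + (-10)² + 11*(-10))*(-281 - 76) = (-210 + 100 - 110)*(-357) = -220*(-357) = 78540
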